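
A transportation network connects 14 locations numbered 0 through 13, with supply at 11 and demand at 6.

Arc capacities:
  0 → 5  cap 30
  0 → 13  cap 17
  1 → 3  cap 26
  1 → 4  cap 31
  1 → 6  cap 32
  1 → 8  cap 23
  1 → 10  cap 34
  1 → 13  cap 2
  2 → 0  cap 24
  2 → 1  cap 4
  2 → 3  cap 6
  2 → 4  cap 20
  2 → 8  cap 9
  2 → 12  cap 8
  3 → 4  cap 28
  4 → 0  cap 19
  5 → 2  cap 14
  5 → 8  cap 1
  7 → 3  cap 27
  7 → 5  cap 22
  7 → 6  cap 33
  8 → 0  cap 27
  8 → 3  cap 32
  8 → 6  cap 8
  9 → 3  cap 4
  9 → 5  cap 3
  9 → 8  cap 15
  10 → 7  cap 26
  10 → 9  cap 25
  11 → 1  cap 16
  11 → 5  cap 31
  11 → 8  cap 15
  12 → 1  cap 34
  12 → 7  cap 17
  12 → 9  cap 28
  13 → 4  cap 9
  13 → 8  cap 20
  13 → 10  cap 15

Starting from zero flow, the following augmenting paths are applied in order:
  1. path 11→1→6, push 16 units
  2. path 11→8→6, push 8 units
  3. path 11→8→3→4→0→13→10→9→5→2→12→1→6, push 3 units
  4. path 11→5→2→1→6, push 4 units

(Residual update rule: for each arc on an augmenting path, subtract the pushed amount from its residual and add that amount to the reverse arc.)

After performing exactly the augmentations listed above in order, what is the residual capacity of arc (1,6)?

after path 1 (11→1→6, push 16): res(1,6)=16
after path 2 (11→8→6, push 8): res(1,6)=16
after path 3 (11→8→3→4→0→13→10→9→5→2→12→1→6, push 3): res(1,6)=13
after path 4 (11→5→2→1→6, push 4): res(1,6)=9

Residual capacity of (1,6): 9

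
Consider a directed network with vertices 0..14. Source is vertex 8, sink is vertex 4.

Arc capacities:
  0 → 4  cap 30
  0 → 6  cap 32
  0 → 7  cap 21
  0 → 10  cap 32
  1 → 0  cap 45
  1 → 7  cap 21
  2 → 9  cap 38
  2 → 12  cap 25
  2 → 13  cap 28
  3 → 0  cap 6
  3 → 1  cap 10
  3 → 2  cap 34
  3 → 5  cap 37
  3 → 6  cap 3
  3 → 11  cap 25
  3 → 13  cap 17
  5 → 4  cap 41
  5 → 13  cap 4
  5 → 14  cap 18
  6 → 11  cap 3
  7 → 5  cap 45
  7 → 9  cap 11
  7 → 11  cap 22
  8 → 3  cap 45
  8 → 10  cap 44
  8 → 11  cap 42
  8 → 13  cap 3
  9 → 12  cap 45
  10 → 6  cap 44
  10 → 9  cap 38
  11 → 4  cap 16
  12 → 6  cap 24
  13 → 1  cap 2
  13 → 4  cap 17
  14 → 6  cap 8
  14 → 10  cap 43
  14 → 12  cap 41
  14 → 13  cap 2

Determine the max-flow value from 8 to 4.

Maximum flow value: 64

augment #1: 8→11→4 bottleneck 16, total now 16
augment #2: 8→13→4 bottleneck 3, total now 19
augment #3: 8→3→0→4 bottleneck 6, total now 25
augment #4: 8→3→5→4 bottleneck 37, total now 62
augment #5: 8→3→13→4 bottleneck 2, total now 64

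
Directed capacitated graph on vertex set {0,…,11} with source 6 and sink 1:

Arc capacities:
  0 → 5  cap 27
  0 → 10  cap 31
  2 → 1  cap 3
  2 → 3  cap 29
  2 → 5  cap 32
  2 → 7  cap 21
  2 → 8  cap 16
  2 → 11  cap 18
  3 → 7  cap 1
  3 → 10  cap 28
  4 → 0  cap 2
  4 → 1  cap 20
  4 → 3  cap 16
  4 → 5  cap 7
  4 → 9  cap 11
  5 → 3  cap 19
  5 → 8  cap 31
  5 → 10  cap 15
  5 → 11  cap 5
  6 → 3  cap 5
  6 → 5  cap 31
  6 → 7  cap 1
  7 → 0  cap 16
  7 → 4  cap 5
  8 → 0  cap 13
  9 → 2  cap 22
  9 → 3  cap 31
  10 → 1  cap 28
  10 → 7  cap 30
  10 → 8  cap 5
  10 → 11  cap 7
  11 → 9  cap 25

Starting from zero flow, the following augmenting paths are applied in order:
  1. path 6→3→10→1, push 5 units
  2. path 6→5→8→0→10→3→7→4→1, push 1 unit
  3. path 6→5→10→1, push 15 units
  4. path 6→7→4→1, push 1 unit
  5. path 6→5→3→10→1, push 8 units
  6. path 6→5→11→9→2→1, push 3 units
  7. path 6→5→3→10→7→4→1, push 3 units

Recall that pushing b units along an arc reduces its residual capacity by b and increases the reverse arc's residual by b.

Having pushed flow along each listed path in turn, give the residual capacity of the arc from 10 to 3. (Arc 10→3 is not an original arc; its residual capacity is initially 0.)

Residual capacity of (10,3): 15

after path 1 (6→3→10→1, push 5): res(10,3)=5
after path 2 (6→5→8→0→10→3→7→4→1, push 1): res(10,3)=4
after path 3 (6→5→10→1, push 15): res(10,3)=4
after path 4 (6→7→4→1, push 1): res(10,3)=4
after path 5 (6→5→3→10→1, push 8): res(10,3)=12
after path 6 (6→5→11→9→2→1, push 3): res(10,3)=12
after path 7 (6→5→3→10→7→4→1, push 3): res(10,3)=15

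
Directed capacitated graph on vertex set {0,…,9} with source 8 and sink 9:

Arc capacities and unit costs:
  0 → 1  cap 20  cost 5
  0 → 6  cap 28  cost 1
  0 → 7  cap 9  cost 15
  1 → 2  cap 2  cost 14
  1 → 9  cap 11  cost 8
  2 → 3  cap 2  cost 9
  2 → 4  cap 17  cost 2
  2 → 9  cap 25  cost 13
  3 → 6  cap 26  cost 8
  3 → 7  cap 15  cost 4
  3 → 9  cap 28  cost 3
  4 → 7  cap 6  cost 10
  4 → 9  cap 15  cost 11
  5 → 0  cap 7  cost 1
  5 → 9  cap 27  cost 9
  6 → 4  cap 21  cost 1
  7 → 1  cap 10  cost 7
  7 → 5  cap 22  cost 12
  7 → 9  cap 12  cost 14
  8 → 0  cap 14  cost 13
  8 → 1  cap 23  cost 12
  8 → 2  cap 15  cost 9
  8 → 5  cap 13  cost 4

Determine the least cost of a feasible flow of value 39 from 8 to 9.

shortest-cost path #1: 8→5→9 push 13 @ unit cost 13 (adds 169)
shortest-cost path #2: 8→1→9 push 11 @ unit cost 20 (adds 220)
shortest-cost path #3: 8→2→3→9 push 2 @ unit cost 21 (adds 42)
shortest-cost path #4: 8→2→9 push 13 @ unit cost 22 (adds 286)
total cost = 717

Minimum cost for 39 units: 717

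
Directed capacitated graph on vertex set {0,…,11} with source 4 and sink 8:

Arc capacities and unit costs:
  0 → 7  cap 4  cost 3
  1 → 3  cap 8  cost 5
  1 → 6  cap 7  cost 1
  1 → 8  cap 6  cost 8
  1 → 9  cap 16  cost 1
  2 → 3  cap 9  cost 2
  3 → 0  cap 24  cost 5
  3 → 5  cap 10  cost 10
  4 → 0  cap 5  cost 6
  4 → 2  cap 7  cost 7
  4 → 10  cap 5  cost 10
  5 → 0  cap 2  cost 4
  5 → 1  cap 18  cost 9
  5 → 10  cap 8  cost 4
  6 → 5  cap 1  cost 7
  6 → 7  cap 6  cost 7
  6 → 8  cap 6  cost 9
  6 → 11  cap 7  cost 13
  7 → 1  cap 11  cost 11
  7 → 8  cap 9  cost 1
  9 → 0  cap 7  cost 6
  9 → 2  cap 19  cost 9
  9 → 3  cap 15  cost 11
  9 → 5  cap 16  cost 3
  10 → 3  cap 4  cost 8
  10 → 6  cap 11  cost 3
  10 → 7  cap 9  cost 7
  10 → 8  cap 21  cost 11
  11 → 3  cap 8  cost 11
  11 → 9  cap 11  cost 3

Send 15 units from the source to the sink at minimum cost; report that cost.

shortest-cost path #1: 4→0→7→8 push 4 @ unit cost 10 (adds 40)
shortest-cost path #2: 4→10→7→8 push 5 @ unit cost 18 (adds 90)
shortest-cost path #3: 4→2→3→5→10→8 push 6 @ unit cost 34 (adds 204)
total cost = 334

Minimum cost for 15 units: 334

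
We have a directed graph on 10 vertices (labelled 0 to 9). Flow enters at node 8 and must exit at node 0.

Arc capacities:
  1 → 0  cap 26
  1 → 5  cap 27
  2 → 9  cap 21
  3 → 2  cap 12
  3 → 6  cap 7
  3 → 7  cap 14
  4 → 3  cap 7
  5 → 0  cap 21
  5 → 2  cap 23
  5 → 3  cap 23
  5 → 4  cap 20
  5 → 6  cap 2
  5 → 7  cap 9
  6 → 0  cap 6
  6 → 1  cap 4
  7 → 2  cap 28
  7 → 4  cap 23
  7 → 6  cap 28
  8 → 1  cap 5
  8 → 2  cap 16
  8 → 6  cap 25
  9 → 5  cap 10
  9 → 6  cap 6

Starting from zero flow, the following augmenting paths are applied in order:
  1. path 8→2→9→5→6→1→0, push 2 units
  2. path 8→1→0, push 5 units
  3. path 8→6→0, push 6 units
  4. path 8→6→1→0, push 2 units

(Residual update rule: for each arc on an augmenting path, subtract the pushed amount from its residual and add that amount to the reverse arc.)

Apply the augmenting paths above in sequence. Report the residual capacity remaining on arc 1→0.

after path 1 (8→2→9→5→6→1→0, push 2): res(1,0)=24
after path 2 (8→1→0, push 5): res(1,0)=19
after path 3 (8→6→0, push 6): res(1,0)=19
after path 4 (8→6→1→0, push 2): res(1,0)=17

Residual capacity of (1,0): 17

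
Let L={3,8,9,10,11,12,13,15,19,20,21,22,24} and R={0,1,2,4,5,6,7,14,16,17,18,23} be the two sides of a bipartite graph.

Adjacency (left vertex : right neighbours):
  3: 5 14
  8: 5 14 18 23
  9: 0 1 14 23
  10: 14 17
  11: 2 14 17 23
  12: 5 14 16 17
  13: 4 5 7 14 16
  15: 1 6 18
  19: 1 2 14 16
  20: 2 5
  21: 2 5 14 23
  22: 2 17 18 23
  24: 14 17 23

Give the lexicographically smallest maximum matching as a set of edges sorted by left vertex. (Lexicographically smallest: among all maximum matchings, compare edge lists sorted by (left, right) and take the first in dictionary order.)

Lex-smallest maximum matching: {(3,5), (8,14), (9,0), (10,17), (11,2), (12,16), (13,4), (15,6), (19,1), (21,23), (22,18)}

|M| = 11 (so the lex-smallest maximum matching has 11 edges)
process left vertices in ascending order; for each, take the smallest-labelled available neighbour that still permits 11 edges overall, or leave it unmatched if none does
lex-smallest matching: {3-5, 8-14, 9-0, 10-17, 11-2, 12-16, 13-4, 15-6, 19-1, 21-23, 22-18}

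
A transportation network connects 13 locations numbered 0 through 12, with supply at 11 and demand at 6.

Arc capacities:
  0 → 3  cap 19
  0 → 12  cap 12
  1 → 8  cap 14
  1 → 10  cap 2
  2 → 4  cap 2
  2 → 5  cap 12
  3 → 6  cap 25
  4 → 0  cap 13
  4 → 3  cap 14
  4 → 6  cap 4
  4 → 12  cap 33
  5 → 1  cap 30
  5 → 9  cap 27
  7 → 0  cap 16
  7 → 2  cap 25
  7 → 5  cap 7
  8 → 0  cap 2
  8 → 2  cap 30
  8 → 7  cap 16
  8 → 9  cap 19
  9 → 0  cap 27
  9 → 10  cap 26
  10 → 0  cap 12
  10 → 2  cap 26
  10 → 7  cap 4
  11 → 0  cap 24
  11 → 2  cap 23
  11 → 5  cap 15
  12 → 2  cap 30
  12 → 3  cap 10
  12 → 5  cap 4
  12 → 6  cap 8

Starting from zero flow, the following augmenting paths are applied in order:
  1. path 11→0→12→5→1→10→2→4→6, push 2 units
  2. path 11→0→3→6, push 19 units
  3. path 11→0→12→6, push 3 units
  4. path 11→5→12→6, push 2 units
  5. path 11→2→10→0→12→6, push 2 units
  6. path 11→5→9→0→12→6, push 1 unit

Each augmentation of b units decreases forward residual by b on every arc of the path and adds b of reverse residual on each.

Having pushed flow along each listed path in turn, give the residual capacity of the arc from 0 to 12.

Residual capacity of (0,12): 4

after path 1 (11→0→12→5→1→10→2→4→6, push 2): res(0,12)=10
after path 2 (11→0→3→6, push 19): res(0,12)=10
after path 3 (11→0→12→6, push 3): res(0,12)=7
after path 4 (11→5→12→6, push 2): res(0,12)=7
after path 5 (11→2→10→0→12→6, push 2): res(0,12)=5
after path 6 (11→5→9→0→12→6, push 1): res(0,12)=4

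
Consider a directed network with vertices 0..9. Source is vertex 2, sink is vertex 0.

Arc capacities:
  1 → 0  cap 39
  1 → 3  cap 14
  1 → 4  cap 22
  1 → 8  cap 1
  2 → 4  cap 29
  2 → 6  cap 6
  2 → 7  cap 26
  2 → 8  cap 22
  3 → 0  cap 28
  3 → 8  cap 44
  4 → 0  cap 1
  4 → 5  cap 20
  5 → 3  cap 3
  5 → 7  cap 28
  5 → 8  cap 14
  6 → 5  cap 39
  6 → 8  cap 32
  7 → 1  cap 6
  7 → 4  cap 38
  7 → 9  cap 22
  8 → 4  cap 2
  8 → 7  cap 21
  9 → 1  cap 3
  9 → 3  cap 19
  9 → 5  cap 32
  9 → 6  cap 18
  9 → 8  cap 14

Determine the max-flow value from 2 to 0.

Maximum flow value: 32

augment #1: 2→4→0 bottleneck 1, total now 1
augment #2: 2→7→1→0 bottleneck 6, total now 7
augment #3: 2→4→5→3→0 bottleneck 3, total now 10
augment #4: 2→7→9→1→0 bottleneck 3, total now 13
augment #5: 2→7→9→3→0 bottleneck 17, total now 30
augment #6: 2→8→7→9→3→0 bottleneck 2, total now 32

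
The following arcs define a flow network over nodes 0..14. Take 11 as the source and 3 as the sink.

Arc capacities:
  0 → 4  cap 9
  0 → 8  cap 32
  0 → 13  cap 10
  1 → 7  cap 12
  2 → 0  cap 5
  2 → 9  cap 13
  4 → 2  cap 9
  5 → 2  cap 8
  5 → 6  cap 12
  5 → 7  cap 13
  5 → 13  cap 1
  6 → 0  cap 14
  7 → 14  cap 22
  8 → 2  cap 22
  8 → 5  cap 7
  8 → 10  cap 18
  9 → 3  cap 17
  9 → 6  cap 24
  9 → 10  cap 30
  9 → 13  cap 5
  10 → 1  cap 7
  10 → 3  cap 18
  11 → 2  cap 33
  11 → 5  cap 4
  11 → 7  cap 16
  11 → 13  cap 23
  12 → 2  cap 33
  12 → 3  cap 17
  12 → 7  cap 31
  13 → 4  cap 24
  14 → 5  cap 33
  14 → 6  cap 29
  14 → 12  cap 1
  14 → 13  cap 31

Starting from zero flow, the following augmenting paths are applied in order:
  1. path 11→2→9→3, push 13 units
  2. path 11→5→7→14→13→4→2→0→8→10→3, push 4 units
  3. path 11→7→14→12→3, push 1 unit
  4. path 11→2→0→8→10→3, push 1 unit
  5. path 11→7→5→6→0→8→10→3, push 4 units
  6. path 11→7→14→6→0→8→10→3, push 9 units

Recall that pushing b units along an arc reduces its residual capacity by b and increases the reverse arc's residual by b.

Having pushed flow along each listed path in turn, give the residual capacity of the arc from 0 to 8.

after path 1 (11→2→9→3, push 13): res(0,8)=32
after path 2 (11→5→7→14→13→4→2→0→8→10→3, push 4): res(0,8)=28
after path 3 (11→7→14→12→3, push 1): res(0,8)=28
after path 4 (11→2→0→8→10→3, push 1): res(0,8)=27
after path 5 (11→7→5→6→0→8→10→3, push 4): res(0,8)=23
after path 6 (11→7→14→6→0→8→10→3, push 9): res(0,8)=14

Residual capacity of (0,8): 14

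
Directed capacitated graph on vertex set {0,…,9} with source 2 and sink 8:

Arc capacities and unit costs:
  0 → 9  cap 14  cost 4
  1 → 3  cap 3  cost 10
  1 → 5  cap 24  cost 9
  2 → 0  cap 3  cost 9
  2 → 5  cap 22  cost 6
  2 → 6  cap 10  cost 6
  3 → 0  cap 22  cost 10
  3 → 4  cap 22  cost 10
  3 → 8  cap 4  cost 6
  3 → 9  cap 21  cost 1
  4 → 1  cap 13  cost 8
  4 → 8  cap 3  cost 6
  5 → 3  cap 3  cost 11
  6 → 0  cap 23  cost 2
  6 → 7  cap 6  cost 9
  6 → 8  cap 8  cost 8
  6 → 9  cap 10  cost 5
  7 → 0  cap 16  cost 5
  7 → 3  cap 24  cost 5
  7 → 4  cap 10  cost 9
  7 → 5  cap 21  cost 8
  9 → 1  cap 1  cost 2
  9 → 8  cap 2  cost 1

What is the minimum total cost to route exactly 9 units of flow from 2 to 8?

Minimum cost for 9 units: 122

shortest-cost path #1: 2→6→9→8 push 2 @ unit cost 12 (adds 24)
shortest-cost path #2: 2→6→8 push 7 @ unit cost 14 (adds 98)
total cost = 122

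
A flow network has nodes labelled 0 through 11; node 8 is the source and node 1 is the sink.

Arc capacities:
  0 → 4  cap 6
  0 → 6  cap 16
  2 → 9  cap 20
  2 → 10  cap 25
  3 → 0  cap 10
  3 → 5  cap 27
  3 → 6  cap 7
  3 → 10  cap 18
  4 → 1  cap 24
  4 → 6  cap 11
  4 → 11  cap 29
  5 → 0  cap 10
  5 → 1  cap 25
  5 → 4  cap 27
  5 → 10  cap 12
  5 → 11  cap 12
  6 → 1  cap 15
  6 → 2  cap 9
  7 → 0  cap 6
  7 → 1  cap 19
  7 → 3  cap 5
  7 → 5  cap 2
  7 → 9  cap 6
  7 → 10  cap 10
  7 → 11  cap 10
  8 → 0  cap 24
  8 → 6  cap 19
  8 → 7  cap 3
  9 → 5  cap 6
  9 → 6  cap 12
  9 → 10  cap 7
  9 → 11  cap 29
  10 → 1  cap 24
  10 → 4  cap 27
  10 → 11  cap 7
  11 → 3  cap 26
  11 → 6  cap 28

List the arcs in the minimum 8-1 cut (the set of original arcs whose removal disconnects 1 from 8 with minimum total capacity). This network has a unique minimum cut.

augment #1: 8→6→1 push 15
augment #2: 8→7→1 push 3
augment #3: 8→0→4→1 push 6
augment #4: 8→6→2→10→1 push 4
augment #5: 8→0→6→2→10→1 push 5
max flow = 33; residual-reachable set from 8 gives S-side
cut edges (S→T): {(0,4), (6,1), (6,2), (8,7)} total cap 33

Min-cut arcs: {(0,4), (6,1), (6,2), (8,7)} (total capacity 33)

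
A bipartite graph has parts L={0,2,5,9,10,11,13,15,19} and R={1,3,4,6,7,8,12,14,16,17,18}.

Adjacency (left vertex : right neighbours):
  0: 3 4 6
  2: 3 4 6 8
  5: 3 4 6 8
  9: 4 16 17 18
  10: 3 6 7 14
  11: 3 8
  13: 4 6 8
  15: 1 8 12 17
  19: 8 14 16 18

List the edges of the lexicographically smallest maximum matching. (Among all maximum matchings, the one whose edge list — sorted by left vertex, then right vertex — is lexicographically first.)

|M| = 8 (so the lex-smallest maximum matching has 8 edges)
process left vertices in ascending order; for each, take the smallest-labelled available neighbour that still permits 8 edges overall, or leave it unmatched if none does
lex-smallest matching: {0-3, 2-4, 5-6, 9-16, 10-7, 11-8, 15-1, 19-14}

Lex-smallest maximum matching: {(0,3), (2,4), (5,6), (9,16), (10,7), (11,8), (15,1), (19,14)}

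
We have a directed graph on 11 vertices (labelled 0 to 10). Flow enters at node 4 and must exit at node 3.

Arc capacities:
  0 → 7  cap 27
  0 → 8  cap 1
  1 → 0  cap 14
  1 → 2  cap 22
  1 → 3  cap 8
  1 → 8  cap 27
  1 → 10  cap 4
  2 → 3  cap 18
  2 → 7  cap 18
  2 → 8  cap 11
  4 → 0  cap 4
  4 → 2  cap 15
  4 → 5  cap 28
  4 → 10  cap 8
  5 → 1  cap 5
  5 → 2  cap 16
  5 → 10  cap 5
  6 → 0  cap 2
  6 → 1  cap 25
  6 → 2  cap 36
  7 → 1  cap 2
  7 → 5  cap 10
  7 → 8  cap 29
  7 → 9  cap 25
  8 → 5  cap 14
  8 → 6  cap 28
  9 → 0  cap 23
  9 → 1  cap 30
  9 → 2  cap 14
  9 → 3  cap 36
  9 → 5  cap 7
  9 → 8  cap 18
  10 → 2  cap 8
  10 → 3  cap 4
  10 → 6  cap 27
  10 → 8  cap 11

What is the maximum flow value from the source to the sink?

augment #1: 4→2→3 bottleneck 15, total now 15
augment #2: 4→10→3 bottleneck 4, total now 19
augment #3: 4→5→1→3 bottleneck 5, total now 24
augment #4: 4→5→2→3 bottleneck 3, total now 27
augment #5: 4→0→7→1→3 bottleneck 2, total now 29
augment #6: 4→0→7→9→3 bottleneck 2, total now 31
augment #7: 4→10→6→1→3 bottleneck 1, total now 32
augment #8: 4→5→2→7→9→3 bottleneck 13, total now 45
augment #9: 4→10→2→7→9→3 bottleneck 3, total now 48
augment #10: 4→5→10→2→7→9→3 bottleneck 2, total now 50
augment #11: 4→5→10→6→0→7→9→3 bottleneck 2, total now 52
augment #12: 4→5→10→6→1→7→9→3 bottleneck 1, total now 53

Maximum flow value: 53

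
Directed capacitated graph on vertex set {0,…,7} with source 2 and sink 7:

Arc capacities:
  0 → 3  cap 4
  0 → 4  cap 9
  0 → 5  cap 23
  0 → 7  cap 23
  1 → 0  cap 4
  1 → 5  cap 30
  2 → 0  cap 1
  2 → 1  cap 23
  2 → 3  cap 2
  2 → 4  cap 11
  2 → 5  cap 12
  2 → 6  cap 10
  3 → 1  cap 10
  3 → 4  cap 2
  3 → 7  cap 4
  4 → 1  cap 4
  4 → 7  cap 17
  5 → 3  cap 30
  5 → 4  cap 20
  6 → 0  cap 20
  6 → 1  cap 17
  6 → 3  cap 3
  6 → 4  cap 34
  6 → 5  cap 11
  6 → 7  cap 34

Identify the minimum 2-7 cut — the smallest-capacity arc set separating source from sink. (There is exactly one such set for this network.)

augment #1: 2→0→7 push 1
augment #2: 2→3→7 push 2
augment #3: 2→4→7 push 11
augment #4: 2→6→7 push 10
augment #5: 2→1→0→7 push 4
augment #6: 2→5→3→7 push 2
augment #7: 2→5→4→7 push 6
max flow = 36; residual-reachable set from 2 gives S-side
cut edges (S→T): {(1,0), (2,0), (2,6), (3,7), (4,7)} total cap 36

Min-cut arcs: {(1,0), (2,0), (2,6), (3,7), (4,7)} (total capacity 36)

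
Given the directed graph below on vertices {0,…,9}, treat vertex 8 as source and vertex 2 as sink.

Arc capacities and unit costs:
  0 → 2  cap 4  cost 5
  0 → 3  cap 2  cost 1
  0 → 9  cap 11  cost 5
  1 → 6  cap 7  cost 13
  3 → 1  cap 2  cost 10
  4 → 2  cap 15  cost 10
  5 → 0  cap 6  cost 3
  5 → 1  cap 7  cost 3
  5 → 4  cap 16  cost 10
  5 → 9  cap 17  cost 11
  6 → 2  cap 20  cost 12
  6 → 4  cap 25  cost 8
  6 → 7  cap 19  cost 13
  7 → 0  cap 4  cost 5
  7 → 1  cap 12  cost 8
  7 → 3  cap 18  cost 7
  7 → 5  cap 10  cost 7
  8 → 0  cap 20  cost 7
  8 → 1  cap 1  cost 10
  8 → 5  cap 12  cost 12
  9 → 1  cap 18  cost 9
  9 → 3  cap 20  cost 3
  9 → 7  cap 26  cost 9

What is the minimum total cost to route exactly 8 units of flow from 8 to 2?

Minimum cost for 8 units: 176

shortest-cost path #1: 8→0→2 push 4 @ unit cost 12 (adds 48)
shortest-cost path #2: 8→5→4→2 push 4 @ unit cost 32 (adds 128)
total cost = 176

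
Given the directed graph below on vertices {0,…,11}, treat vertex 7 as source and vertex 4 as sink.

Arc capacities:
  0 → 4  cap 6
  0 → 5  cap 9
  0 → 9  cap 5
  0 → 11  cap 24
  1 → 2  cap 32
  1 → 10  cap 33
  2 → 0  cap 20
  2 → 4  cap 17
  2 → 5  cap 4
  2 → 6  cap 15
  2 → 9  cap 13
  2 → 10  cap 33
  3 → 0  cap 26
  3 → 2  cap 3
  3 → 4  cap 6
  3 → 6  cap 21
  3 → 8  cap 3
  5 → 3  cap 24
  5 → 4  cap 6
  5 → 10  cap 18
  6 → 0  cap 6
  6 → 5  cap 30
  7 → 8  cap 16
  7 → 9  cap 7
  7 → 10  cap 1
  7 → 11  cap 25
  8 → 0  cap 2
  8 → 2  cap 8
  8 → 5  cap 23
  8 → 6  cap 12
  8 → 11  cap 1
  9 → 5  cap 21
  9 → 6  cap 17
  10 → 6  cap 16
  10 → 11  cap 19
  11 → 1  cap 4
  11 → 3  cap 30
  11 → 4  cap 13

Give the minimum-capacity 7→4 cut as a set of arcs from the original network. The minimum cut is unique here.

augment #1: 7→11→4 push 13
augment #2: 7→8→0→4 push 2
augment #3: 7→8→2→4 push 8
augment #4: 7→8→5→4 push 6
augment #5: 7→11→3→4 push 6
augment #6: 7→9→6→0→4 push 4
augment #7: 7→11→1→2→4 push 4
augment #8: 7→11→3→2→4 push 2
augment #9: 7→9→5→3→2→4 push 1
max flow = 46; residual-reachable set from 7 gives S-side
cut edges (S→T): {(0,4), (3,2), (3,4), (5,4), (8,2), (11,1), (11,4)} total cap 46

Min-cut arcs: {(0,4), (3,2), (3,4), (5,4), (8,2), (11,1), (11,4)} (total capacity 46)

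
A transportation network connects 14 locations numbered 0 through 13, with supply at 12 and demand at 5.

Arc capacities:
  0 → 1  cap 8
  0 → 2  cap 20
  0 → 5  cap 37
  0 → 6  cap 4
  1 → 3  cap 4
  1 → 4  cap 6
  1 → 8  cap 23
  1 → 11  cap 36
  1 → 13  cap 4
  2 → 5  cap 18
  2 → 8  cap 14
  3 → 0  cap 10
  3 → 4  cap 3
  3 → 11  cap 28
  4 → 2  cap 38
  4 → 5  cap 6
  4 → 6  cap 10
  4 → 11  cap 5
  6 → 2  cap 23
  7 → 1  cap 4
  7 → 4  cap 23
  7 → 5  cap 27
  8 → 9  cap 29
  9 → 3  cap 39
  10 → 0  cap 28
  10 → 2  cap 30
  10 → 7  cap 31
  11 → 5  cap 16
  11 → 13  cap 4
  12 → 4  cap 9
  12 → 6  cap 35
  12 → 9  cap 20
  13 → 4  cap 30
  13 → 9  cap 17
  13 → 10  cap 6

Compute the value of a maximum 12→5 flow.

Maximum flow value: 52

augment #1: 12→4→5 bottleneck 6, total now 6
augment #2: 12→4→2→5 bottleneck 3, total now 9
augment #3: 12→6→2→5 bottleneck 15, total now 24
augment #4: 12→9→3→0→5 bottleneck 10, total now 34
augment #5: 12→9→3→11→5 bottleneck 10, total now 44
augment #6: 12→6→2→4→11→5 bottleneck 3, total now 47
augment #7: 12→6→2→8→9→3→11→5 bottleneck 3, total now 50
augment #8: 12→6→2→8→9→3→11→13→10→0→5 bottleneck 2, total now 52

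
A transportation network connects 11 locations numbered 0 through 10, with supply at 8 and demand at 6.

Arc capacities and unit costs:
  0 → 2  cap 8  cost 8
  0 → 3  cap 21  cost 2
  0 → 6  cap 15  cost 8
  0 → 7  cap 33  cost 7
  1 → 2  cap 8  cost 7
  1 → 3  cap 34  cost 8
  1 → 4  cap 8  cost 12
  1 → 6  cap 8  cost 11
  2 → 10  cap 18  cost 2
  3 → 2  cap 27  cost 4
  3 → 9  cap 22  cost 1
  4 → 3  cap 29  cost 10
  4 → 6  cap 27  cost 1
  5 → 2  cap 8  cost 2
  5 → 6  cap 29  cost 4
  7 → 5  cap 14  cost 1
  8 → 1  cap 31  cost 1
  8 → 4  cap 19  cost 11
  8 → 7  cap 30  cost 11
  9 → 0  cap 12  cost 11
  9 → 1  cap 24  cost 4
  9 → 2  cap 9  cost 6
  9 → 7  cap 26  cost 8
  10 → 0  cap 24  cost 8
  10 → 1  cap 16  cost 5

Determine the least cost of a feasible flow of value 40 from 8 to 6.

shortest-cost path #1: 8→1→6 push 8 @ unit cost 12 (adds 96)
shortest-cost path #2: 8→4→6 push 19 @ unit cost 12 (adds 228)
shortest-cost path #3: 8→1→4→6 push 8 @ unit cost 14 (adds 112)
shortest-cost path #4: 8→7→5→6 push 5 @ unit cost 16 (adds 80)
total cost = 516

Minimum cost for 40 units: 516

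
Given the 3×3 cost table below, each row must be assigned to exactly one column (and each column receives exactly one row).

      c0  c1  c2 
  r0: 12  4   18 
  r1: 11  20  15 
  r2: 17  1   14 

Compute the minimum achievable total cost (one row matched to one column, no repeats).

optimal assignment: row0→col0 (cost 12), row1→col2 (cost 15), row2→col1 (cost 1)
total = 12 + 15 + 1 = 28

Minimum assignment cost: 28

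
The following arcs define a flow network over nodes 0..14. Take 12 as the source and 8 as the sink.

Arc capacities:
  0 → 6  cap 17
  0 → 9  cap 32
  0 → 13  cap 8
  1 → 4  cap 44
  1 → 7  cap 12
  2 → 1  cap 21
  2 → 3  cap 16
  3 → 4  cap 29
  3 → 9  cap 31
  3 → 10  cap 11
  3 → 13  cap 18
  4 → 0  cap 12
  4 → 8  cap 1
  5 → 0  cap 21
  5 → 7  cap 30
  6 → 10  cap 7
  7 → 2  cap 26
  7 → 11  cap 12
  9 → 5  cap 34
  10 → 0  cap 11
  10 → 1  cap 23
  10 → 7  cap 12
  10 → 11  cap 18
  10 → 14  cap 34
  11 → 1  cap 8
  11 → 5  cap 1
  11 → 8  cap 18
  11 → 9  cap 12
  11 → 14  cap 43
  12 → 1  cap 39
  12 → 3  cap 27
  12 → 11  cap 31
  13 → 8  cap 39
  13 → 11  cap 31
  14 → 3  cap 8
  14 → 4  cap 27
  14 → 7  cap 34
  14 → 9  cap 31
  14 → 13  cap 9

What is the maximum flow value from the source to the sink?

Maximum flow value: 54

augment #1: 12→11→8 bottleneck 18, total now 18
augment #2: 12→1→4→8 bottleneck 1, total now 19
augment #3: 12→3→13→8 bottleneck 18, total now 37
augment #4: 12→11→14→13→8 bottleneck 9, total now 46
augment #5: 12→1→4→0→13→8 bottleneck 8, total now 54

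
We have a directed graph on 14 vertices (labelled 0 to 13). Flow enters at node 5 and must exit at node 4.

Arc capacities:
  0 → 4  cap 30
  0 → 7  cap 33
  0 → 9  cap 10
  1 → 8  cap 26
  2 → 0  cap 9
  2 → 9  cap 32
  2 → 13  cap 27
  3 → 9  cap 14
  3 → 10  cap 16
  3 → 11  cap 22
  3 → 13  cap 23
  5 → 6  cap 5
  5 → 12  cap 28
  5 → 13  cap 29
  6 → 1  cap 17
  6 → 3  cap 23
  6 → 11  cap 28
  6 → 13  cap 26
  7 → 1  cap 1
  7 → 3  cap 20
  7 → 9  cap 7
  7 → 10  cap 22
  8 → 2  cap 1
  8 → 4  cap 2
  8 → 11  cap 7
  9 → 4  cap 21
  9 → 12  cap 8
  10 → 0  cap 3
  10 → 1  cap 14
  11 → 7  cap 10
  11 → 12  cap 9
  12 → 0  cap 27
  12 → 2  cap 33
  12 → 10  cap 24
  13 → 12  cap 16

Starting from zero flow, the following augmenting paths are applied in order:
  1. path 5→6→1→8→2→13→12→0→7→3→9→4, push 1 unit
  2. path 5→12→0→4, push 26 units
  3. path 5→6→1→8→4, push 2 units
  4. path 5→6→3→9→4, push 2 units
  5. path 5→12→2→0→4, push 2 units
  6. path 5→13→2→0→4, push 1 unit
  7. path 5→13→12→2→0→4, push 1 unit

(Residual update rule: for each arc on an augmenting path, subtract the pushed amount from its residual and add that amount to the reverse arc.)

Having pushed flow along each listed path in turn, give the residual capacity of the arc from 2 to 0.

after path 1 (5→6→1→8→2→13→12→0→7→3→9→4, push 1): res(2,0)=9
after path 2 (5→12→0→4, push 26): res(2,0)=9
after path 3 (5→6→1→8→4, push 2): res(2,0)=9
after path 4 (5→6→3→9→4, push 2): res(2,0)=9
after path 5 (5→12→2→0→4, push 2): res(2,0)=7
after path 6 (5→13→2→0→4, push 1): res(2,0)=6
after path 7 (5→13→12→2→0→4, push 1): res(2,0)=5

Residual capacity of (2,0): 5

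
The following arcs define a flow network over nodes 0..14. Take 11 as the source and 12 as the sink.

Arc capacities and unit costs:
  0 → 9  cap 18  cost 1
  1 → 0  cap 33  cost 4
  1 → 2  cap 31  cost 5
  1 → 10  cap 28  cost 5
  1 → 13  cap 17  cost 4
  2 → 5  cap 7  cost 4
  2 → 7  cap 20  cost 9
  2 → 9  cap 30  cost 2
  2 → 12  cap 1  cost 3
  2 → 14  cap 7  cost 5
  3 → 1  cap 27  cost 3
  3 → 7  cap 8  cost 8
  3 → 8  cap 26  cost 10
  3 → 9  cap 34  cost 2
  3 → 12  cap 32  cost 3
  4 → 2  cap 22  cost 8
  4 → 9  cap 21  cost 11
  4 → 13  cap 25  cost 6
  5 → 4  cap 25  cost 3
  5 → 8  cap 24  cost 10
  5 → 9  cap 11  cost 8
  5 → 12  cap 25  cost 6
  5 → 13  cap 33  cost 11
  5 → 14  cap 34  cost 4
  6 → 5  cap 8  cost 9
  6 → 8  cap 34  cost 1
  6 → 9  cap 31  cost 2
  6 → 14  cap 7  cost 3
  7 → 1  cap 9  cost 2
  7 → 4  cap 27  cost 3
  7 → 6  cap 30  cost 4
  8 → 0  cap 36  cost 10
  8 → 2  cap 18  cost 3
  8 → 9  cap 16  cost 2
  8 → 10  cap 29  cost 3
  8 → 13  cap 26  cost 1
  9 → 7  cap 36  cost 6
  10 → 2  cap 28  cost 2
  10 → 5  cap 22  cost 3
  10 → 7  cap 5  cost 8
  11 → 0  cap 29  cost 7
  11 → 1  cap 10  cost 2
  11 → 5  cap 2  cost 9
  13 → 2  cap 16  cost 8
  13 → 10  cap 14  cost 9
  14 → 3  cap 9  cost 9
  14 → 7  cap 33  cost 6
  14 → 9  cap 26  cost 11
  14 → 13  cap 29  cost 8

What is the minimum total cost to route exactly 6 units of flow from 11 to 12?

Minimum cost for 6 units: 88

shortest-cost path #1: 11→1→2→12 push 1 @ unit cost 10 (adds 10)
shortest-cost path #2: 11→5→12 push 2 @ unit cost 15 (adds 30)
shortest-cost path #3: 11→1→10→5→12 push 3 @ unit cost 16 (adds 48)
total cost = 88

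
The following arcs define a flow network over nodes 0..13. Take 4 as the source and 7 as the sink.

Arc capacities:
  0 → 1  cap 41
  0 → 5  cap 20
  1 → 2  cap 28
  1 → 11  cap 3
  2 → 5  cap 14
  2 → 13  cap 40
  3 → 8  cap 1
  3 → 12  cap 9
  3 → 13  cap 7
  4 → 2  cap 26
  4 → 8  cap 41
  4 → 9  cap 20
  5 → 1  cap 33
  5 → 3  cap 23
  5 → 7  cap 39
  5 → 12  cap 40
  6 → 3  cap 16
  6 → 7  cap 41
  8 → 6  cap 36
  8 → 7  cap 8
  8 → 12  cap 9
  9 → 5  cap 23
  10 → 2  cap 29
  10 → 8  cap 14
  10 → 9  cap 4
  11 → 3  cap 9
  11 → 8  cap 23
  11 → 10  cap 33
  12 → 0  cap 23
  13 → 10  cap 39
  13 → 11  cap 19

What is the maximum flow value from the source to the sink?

augment #1: 4→8→7 bottleneck 8, total now 8
augment #2: 4→2→5→7 bottleneck 14, total now 22
augment #3: 4→8→6→7 bottleneck 33, total now 55
augment #4: 4→9→5→7 bottleneck 20, total now 75
augment #5: 4→2→13→10→8→6→7 bottleneck 3, total now 78
augment #6: 4→2→13→10→9→5→7 bottleneck 3, total now 81
augment #7: 4→2→13→10→8→12→0→5→7 bottleneck 2, total now 83

Maximum flow value: 83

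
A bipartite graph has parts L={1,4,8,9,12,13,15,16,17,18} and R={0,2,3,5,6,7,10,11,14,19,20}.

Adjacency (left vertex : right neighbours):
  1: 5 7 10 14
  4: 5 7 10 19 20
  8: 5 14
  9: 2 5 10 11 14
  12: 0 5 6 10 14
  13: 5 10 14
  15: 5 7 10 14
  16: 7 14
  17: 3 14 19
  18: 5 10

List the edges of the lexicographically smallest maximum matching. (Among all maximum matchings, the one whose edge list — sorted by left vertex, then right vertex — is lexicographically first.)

Lex-smallest maximum matching: {(1,5), (4,19), (8,14), (9,2), (12,0), (13,10), (15,7), (17,3)}

|M| = 8 (so the lex-smallest maximum matching has 8 edges)
process left vertices in ascending order; for each, take the smallest-labelled available neighbour that still permits 8 edges overall, or leave it unmatched if none does
lex-smallest matching: {1-5, 4-19, 8-14, 9-2, 12-0, 13-10, 15-7, 17-3}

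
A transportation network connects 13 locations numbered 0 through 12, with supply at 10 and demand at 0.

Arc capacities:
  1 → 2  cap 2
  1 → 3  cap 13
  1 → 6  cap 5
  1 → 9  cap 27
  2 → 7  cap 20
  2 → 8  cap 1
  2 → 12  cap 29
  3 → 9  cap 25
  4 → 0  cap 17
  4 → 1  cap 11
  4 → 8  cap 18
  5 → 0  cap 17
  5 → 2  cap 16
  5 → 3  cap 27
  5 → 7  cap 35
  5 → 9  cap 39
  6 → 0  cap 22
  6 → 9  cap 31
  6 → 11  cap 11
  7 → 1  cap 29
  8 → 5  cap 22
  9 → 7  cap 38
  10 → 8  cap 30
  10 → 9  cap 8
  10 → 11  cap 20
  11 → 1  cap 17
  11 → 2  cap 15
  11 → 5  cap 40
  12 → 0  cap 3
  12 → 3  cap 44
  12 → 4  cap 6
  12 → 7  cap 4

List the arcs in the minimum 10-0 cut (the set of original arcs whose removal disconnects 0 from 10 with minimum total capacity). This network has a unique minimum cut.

Min-cut arcs: {(1,6), (5,0), (12,0), (12,4)} (total capacity 31)

augment #1: 10→8→5→0 push 17
augment #2: 10→11→1→6→0 push 5
augment #3: 10→11→2→12→0 push 3
augment #4: 10→11→2→12→4→0 push 6
max flow = 31; residual-reachable set from 10 gives S-side
cut edges (S→T): {(1,6), (5,0), (12,0), (12,4)} total cap 31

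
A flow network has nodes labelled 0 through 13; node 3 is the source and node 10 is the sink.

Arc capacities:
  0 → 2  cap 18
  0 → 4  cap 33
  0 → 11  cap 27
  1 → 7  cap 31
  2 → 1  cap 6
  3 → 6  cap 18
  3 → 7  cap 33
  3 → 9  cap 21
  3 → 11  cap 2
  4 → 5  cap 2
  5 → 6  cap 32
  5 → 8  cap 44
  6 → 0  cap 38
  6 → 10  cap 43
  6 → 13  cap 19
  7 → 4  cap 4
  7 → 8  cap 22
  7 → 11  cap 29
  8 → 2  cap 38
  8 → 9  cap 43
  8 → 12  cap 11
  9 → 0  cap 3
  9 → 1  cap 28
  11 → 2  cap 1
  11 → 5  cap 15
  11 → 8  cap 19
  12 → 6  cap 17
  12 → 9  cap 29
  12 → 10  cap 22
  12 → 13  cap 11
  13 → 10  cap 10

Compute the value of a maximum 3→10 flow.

augment #1: 3→6→10 bottleneck 18, total now 18
augment #2: 3→7→8→12→10 bottleneck 11, total now 29
augment #3: 3→11→5→6→10 bottleneck 2, total now 31
augment #4: 3→7→4→5→6→10 bottleneck 2, total now 33
augment #5: 3→7→11→5→6→10 bottleneck 13, total now 46

Maximum flow value: 46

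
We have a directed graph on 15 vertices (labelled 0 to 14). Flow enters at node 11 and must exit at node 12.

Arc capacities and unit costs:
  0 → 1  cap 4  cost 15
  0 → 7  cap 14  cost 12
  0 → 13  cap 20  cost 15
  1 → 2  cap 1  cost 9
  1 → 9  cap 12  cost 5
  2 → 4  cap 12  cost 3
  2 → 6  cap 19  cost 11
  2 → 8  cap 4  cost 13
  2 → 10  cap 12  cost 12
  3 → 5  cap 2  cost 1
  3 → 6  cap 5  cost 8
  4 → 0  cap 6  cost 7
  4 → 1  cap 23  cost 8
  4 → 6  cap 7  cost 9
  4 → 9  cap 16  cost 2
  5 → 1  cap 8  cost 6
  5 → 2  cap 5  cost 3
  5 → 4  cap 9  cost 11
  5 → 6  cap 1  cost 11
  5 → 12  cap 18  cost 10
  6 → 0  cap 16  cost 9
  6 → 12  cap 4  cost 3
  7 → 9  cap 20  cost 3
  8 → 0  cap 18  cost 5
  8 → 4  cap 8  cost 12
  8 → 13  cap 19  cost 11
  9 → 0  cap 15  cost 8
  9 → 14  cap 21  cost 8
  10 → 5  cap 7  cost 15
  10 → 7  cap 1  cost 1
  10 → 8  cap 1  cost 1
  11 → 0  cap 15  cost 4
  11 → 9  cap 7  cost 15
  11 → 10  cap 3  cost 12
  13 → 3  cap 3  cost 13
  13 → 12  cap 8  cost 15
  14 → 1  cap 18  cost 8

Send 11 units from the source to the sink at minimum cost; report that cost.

Minimum cost for 11 units: 383

shortest-cost path #1: 11→0→13→12 push 8 @ unit cost 34 (adds 272)
shortest-cost path #2: 11→10→5→12 push 3 @ unit cost 37 (adds 111)
total cost = 383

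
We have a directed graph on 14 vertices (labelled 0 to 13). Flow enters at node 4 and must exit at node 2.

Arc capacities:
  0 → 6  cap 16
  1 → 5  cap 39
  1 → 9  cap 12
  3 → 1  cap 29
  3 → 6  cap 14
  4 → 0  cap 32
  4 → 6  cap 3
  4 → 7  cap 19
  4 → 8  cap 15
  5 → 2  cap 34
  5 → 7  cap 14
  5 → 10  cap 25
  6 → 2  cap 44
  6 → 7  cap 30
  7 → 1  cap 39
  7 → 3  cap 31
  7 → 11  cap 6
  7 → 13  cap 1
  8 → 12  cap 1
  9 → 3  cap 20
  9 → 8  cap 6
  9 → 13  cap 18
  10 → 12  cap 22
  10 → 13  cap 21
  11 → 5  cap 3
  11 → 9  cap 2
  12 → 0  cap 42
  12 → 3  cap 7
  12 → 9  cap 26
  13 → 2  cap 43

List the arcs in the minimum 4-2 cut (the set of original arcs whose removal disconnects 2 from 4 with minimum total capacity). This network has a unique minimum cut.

augment #1: 4→6→2 push 3
augment #2: 4→0→6→2 push 16
augment #3: 4→7→13→2 push 1
augment #4: 4→7→1→5→2 push 18
augment #5: 4→8→12→3→6→2 push 1
max flow = 39; residual-reachable set from 4 gives S-side
cut edges (S→T): {(0,6), (4,6), (4,7), (8,12)} total cap 39

Min-cut arcs: {(0,6), (4,6), (4,7), (8,12)} (total capacity 39)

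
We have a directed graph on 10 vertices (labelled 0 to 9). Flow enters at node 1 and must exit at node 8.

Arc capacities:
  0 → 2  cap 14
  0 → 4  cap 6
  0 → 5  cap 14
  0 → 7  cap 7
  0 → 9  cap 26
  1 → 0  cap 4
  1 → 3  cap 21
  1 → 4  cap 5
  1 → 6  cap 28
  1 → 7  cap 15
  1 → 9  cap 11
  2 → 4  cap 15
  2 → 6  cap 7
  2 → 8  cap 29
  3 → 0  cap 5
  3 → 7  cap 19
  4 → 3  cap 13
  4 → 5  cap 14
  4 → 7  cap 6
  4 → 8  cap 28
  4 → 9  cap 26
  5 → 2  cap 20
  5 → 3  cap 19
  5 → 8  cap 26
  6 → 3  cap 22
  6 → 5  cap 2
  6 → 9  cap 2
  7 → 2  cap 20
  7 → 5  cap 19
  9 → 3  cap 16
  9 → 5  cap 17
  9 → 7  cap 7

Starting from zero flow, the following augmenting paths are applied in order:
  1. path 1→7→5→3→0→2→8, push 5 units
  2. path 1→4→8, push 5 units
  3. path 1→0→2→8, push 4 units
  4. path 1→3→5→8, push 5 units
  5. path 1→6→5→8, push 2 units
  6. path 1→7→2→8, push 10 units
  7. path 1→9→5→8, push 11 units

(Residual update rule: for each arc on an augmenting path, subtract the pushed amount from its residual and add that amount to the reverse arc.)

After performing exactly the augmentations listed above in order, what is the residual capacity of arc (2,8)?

after path 1 (1→7→5→3→0→2→8, push 5): res(2,8)=24
after path 2 (1→4→8, push 5): res(2,8)=24
after path 3 (1→0→2→8, push 4): res(2,8)=20
after path 4 (1→3→5→8, push 5): res(2,8)=20
after path 5 (1→6→5→8, push 2): res(2,8)=20
after path 6 (1→7→2→8, push 10): res(2,8)=10
after path 7 (1→9→5→8, push 11): res(2,8)=10

Residual capacity of (2,8): 10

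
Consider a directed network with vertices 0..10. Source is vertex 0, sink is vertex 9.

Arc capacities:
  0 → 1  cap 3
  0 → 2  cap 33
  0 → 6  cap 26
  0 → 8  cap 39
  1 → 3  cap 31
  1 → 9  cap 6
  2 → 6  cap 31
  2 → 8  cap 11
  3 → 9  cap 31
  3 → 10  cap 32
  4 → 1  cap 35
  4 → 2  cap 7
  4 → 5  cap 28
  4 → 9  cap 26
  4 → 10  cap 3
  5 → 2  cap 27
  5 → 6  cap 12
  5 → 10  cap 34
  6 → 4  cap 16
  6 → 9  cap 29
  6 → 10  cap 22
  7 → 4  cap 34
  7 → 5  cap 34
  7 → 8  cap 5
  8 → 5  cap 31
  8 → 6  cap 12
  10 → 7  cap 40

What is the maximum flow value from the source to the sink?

augment #1: 0→1→9 bottleneck 3, total now 3
augment #2: 0→6→9 bottleneck 26, total now 29
augment #3: 0→2→6→9 bottleneck 3, total now 32
augment #4: 0→2→6→4→9 bottleneck 16, total now 48
augment #5: 0→2→6→10→7→4→9 bottleneck 10, total now 58
augment #6: 0→2→6→10→7→4→1→9 bottleneck 2, total now 60
augment #7: 0→8→5→10→7→4→1→9 bottleneck 1, total now 61
augment #8: 0→8→5→10→7→4→1→3→9 bottleneck 21, total now 82

Maximum flow value: 82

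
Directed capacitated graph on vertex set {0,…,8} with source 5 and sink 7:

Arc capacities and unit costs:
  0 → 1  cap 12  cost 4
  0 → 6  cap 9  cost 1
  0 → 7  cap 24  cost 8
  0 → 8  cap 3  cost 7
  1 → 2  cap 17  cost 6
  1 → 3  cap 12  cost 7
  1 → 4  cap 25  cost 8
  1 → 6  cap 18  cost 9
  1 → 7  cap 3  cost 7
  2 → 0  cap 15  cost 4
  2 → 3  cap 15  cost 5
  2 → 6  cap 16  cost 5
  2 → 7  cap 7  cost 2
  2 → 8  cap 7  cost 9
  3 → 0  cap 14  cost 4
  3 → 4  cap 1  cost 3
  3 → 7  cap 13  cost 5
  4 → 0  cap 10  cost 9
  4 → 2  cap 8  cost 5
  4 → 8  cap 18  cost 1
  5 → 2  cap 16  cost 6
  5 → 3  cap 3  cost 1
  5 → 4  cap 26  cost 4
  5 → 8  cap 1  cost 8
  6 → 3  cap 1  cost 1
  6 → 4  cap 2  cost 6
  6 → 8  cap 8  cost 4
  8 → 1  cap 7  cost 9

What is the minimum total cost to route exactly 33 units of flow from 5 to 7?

shortest-cost path #1: 5→3→7 push 3 @ unit cost 6 (adds 18)
shortest-cost path #2: 5→2→7 push 7 @ unit cost 8 (adds 56)
shortest-cost path #3: 5→2→3→7 push 9 @ unit cost 16 (adds 144)
shortest-cost path #4: 5→4→2→3→7 push 1 @ unit cost 19 (adds 19)
shortest-cost path #5: 5→4→0→7 push 10 @ unit cost 21 (adds 210)
shortest-cost path #6: 5→4→8→1→7 push 3 @ unit cost 21 (adds 63)
total cost = 510

Minimum cost for 33 units: 510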